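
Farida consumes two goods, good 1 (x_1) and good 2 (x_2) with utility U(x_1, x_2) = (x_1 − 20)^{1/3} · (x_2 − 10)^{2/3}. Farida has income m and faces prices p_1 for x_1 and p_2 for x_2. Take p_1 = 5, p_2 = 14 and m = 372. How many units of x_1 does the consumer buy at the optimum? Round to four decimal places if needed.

x_1* = 28.8

Let x_1' = x_1−20, x_2' = x_2−10. MRS = (1/2)·x_2'/x_1' = p_1/p_2.
After buying the subsistence bundle (20, 10), a share 1/3 of the remaining income goes to x_1: x_1* = 20 + 1/3·(m − 20p_1 − 10p_2)/p_1.
Discretionary income = 372 − 20·5 − 10·14 = 132; x_1* = 20 + 1/3·132/5 = 28.8.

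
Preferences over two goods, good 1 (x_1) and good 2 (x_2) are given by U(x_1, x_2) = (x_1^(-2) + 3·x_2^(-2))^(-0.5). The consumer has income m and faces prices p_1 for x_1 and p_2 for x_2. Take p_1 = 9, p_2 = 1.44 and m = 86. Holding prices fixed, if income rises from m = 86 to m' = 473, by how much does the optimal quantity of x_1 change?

Δx_1* = 30.1741

MU_x_1 ∝ x_1^(-3), MU_x_2 ∝ 3·x_2^(-3), so MRS = (1/3)·(x_2/x_1)^(3) = p_1/p_2.
Solve for the ratio: x_2/x_1 = [3·p_1/p_2]^(1/3).
Substitute x_2 = (x_2/x_1)·x_1 into the budget: x_1* = m/(p_1 + p_2·(x_2/x_1)).
Numerically x_2/x_1 = 2.656646, so x_1* = 86/(9 + 1.44·2.656646) = 6.7054.
At m' = 473: x_1* = 36.8795. Change: 36.8795 − 6.7054 = 30.1741.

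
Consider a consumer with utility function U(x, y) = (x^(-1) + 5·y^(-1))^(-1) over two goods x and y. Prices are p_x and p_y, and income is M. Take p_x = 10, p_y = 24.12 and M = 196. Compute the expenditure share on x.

share on x = 0.2236

MU_x ∝ x^(-2), MU_y ∝ 5·y^(-2), so MRS = (1/5)·(y/x)^(2) = p_x/p_y.
Solve for the ratio: y/x = [5·p_x/p_y]^(0.5).
With the ratio pinned down, the budget gives x* = M/(p_x + p_y·(y/x)) and y* = (y/x)·x*.
Numerically y/x = 1.439781, so x* = 196/(10 + 24.12·1.439781) = 4.3821 and y* = 1.439781·4.3821 = 6.3092.
Expenditure on x: 10·4.3821 = 43.8209; share = 0.2236.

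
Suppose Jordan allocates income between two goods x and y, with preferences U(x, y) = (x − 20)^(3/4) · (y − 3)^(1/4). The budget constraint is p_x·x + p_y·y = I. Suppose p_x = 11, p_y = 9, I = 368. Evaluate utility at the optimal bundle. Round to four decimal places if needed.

Discretionary income = 368 − 20·11 − 3·9 = 121; x* = 20 + 0.75·121/11 = 28.25; y* = 3 + 0.25·121/9 = 6.3611.
Utility at the optimum: U(28.25, 6.3611) = 6.5911.

V = 6.5911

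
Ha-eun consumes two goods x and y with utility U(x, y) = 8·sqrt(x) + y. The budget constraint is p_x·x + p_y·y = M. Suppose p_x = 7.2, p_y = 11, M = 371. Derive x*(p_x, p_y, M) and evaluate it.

Set MRS = p_x/p_y: 4·x^(−1/2) = p_x/p_y.
Solve: √x = 4·p_y/p_x, so x*(p_x,p_y) = (4·p_y/p_x)², and y* = (M − p_x·x*)/p_y.
Plugging in: x* = (4·11/7.2)² = 37.3457.

x* = 37.3457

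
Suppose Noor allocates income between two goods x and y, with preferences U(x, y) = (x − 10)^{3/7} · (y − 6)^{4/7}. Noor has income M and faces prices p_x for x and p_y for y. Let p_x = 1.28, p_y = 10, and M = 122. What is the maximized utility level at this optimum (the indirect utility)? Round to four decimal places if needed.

This is Cobb-Douglas in (x−10, y−6): tangency gives 3/7·p_y·(y−6) = 4/7·p_x·(x−10).
Substituting into the budget: x* = 10 + 3/7·(M − 10·p_x − 6·p_y)/p_x, and y* = 6 + 4/7·(…)/p_y.
Discretionary income = 122 − 10·1.28 − 6·10 = 49.2; x* = 10 + 3/7·49.2/1.28 = 26.4732; y* = 6 + 4/7·49.2/10 = 8.8114.
Utility at the optimum: U(26.4732, 8.8114) = 5.998.

V = 5.998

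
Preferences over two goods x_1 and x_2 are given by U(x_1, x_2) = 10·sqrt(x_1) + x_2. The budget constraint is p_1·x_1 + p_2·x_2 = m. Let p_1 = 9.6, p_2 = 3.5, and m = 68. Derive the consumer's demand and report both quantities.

Utility is quasi-linear in x_2; the FOC for x_1 is 5/√x_1 = p_1/p_2.
Thus x_1* = (5·p_2/p_1)² — independent of m — with the rest of income spent on x_2.
Plugging in: x_1* = (5·3.5/9.6)² = 3.323, x_2* = 10.314.

x_1* = 3.323, x_2* = 10.314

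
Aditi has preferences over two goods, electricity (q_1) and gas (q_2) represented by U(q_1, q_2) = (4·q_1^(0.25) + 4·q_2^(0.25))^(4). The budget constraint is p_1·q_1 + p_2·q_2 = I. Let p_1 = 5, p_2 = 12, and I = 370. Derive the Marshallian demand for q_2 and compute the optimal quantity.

From the CES first-order condition, (q_2/q_1)^(0.75) = p_1/p_2.
Solve for the ratio: q_2/q_1 = [p_1/p_2]^(4/3).
With the ratio pinned down, the budget gives q_1* = I/(p_1 + p_2·(q_2/q_1)) and q_2* = (q_2/q_1)·q_1*.
Numerically q_2/q_1 = 0.311209, so q_1* = 370/(5 + 12·0.311209) = 42.3607 and q_2* = 0.311209·42.3607 = 13.183.

q_2* = 13.183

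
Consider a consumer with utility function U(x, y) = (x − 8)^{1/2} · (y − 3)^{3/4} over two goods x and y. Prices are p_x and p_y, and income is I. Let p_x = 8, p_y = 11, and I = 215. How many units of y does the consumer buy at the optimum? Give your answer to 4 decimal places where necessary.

y* = 9.4364

MRS = (2/3)·(y−3)/(x−8). Tangency with p_x/p_y gives y−3 = (3/2)·(p_x/p_y)·(x−8).
After buying the subsistence bundle (8, 3), a share 0.4 of the remaining income goes to x: x* = 8 + 0.4·(I − 8p_x − 3p_y)/p_x.
Discretionary income = 215 − 8·8 − 3·11 = 118; y* = 3 + 0.6·118/11 = 9.4364.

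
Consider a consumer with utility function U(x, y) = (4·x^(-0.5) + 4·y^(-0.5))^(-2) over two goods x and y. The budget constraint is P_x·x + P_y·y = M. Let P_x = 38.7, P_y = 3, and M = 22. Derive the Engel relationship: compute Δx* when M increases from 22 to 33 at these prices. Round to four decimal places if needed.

Δx* = 0.1993

MU_x ∝ 4·x^(-1.5), MU_y ∝ 4·y^(-1.5), so MRS = (y/x)^(1.5) = P_x/P_y.
Solve for the ratio: y/x = [P_x/P_y]^(2/3).
Substitute y = (y/x)·x into the budget: x* = M/(P_x + P_y·(y/x)).
Numerically y/x = 5.500386, so x* = 22/(38.7 + 3·5.500386) = 0.3985.
At M' = 33: x* = 0.5978. Change: 0.5978 − 0.3985 = 0.1993.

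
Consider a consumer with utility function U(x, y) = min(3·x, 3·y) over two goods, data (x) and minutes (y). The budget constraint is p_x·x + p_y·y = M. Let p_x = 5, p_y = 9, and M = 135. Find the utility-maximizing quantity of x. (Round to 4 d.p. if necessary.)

With perfect complements, no substitution: consume in ratio x:y = 3:3.
Budget: p_x·x + p_y·x = M, so (3·p_x + 3·p_y)·x = 3·M.
Demand: x*(p_x,p_y,M) = 3·M/(3·p_x + 3·p_y), y* = 3·M/(3·p_x + 3·p_y).
Here 3·5 + 3·9 = 42, giving x* = 9.6429.

x* = 9.6429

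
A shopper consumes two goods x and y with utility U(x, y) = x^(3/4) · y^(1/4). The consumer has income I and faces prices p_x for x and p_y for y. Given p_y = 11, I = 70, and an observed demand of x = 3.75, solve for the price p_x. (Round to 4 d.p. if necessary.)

p_x = 14

Tangency: MRS = 3·y/x = p_x/p_y.
Rearranging, p_y·y = (1/3)·p_x·x. Substituting into the budget gives p_x·x·(1 + (1/3)) = I.
Demand: x*(p_x,p_y,I) = 0.75·I/p_x and y* = 0.25·I/p_y.
Set x* = 3.75 in the demand function and solve for p_x: p_x = 14.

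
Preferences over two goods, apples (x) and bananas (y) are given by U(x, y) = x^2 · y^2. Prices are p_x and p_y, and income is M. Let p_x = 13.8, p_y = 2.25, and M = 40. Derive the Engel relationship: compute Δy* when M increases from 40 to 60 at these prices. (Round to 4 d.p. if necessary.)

Demand: x*(p_x,p_y,M) = 0.5·M/p_x and y* = 0.5·M/p_y.
At p_x=13.8, p_y=2.25, M=40: y* = 0.5·40/2.25 = 8.8889.
At M' = 60: y* = 13.3333. Change: 13.3333 − 8.8889 = 4.4444.

Δy* = 4.4444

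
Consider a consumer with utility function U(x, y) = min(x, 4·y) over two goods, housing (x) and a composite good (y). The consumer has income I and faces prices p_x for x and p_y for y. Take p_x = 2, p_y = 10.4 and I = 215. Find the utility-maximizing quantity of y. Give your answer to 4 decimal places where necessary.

y* = 11.6848

Demand: x*(p_x,p_y,I) = 4·I/(4·p_x + p_y), y* = I/(4·p_x + p_y).
Here 4·2 + 10.4 = 18.4, giving y* = 11.6848.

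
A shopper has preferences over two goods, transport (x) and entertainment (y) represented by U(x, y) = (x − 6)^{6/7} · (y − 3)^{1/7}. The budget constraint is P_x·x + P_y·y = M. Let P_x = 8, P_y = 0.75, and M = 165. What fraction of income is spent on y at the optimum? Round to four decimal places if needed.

share on y = 0.113

MRS = 6·(y−3)/(x−6). Tangency with P_x/P_y gives y−3 = (1/6)·(P_x/P_y)·(x−6).
After buying the subsistence bundle (6, 3), a share 6/7 of the remaining income goes to x: x* = 6 + 6/7·(M − 6P_x − 3P_y)/P_x.
Discretionary income = 165 − 6·8 − 3·0.75 = 114.75; x* = 6 + 6/7·114.75/8 = 18.2946; y* = 3 + 1/7·114.75/0.75 = 24.8571.
Expenditure on y: 0.75·24.8571 = 18.6429; share = 0.113.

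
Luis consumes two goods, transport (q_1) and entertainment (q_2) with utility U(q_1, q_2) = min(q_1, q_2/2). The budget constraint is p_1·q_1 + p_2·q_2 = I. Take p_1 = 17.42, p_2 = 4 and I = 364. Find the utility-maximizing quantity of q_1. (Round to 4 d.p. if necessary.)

Demand: q_1*(p_1,p_2,I) = I/(p_1 + 2·p_2), q_2* = 2·I/(p_1 + 2·p_2).
Here 17.42 + 2·4 = 25.42, giving q_1* = 14.3194.

q_1* = 14.3194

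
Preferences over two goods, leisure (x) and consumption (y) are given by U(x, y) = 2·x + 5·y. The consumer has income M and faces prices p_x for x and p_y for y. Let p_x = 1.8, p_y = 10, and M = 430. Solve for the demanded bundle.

x* = 238.8889, y* = 0

x gives more utility per dollar, so spend all income on x: x* = M/p_x, y* = 0.
Numerically: x* = 238.8889, y* = 0.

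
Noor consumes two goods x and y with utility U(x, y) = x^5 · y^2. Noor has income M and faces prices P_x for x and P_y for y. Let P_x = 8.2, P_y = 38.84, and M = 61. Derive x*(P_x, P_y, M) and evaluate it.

The MRS is (5/2)·y/x. Set MRS = P_x/P_y.
Rearranging, P_y·y = (2/5)·P_x·x. Substituting into the budget gives P_x·x·(1 + (2/5)) = M.
Demand: x*(P_x,P_y,M) = 5/7·M/P_x and y* = 2/7·M/P_y.
At P_x=8.2, P_y=38.84, M=61: x* = 5/7·61/8.2 = 5.3136.

x* = 5.3136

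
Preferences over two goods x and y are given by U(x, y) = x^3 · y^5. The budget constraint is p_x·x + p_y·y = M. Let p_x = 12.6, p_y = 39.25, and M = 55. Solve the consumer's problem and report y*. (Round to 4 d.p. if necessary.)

MU_x/MU_y = (3·y)/(5·x); tangency sets this equal to p_x/p_y.
So 3·p_y·y = 5·p_x·x; combined with the budget, a share 0.375 of income goes to x.
Demand: x*(p_x,p_y,M) = 0.375·M/p_x and y* = 0.625·M/p_y.
At p_x=12.6, p_y=39.25, M=55: y* = 0.625·55/39.25 = 0.8758.

y* = 0.8758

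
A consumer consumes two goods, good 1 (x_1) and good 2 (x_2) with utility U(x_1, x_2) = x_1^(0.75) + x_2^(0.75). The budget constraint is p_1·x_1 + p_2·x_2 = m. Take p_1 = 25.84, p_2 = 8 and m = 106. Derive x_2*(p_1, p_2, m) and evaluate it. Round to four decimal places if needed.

From the CES first-order condition, (x_2/x_1)^(0.25) = p_1/p_2.
Solve for the ratio: x_2/x_1 = [p_1/p_2]^(4).
Substitute x_2 = (x_2/x_1)·x_1 into the budget: x_1* = m/(p_1 + p_2·(x_2/x_1)).
Numerically x_2/x_1 = 108.845402, so x_1* = 106/(25.84 + 8·108.845402) = 0.1182 and x_2* = 108.845402·0.1182 = 12.8681.

x_2* = 12.8681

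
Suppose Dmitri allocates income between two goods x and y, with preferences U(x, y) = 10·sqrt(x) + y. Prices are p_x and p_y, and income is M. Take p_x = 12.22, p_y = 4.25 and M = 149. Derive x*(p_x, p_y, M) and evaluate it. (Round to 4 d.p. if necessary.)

Utility is quasi-linear in y; the FOC for x is 5/√x = p_x/p_y.
Thus x* = (5·p_y/p_x)² — independent of M — with the rest of income spent on y.
Plugging in: x* = (5·4.25/12.22)² = 3.024.

x* = 3.024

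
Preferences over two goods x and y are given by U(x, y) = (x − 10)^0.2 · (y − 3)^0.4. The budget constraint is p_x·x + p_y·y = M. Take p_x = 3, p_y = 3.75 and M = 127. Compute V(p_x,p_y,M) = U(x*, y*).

V = 4.6671

MRS = (1/2)·(y−3)/(x−10). Tangency with p_x/p_y gives y−3 = 2·(p_x/p_y)·(x−10).
After buying the subsistence bundle (10, 3), a share 1/3 of the remaining income goes to x: x* = 10 + 1/3·(M − 10p_x − 3p_y)/p_x.
Discretionary income = 127 − 10·3 − 3·3.75 = 85.75; x* = 10 + 1/3·85.75/3 = 19.5278; y* = 3 + 2/3·85.75/3.75 = 18.2444.
Utility at the optimum: U(19.5278, 18.2444) = 4.6671.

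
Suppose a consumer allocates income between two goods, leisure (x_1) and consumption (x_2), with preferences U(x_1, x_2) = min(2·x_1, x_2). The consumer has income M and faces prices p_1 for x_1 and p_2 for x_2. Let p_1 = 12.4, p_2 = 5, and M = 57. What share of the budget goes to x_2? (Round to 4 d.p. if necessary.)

share on x_2 = 0.4464

With perfect complements, no substitution: consume in ratio x_1:x_2 = 1:2.
Budget: p_1·x_1 + p_2·2·x_1 = M, so (p_1 + 2·p_2)·x_1 = M.
Demand: x_1*(p_1,p_2,M) = M/(p_1 + 2·p_2), x_2* = 2·M/(p_1 + 2·p_2).
Here 12.4 + 2·5 = 22.4, giving x_1* = 2.5446 and x_2* = 5.0893.
Expenditure on x_2: 5·5.0893 = 25.4464; share = 0.4464.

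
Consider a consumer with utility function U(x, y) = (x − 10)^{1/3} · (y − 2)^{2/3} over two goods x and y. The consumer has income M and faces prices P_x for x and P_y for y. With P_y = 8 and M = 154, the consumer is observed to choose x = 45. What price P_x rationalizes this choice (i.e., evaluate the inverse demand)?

Let x' = x−10, y' = y−2. MRS = (1/2)·y'/x' = P_x/P_y.
After buying the subsistence bundle (10, 2), a share 1/3 of the remaining income goes to x: x* = 10 + 1/3·(M − 10P_x − 2P_y)/P_x.
Set x* = 45 in the demand function and solve for P_x: P_x = 1.2.

P_x = 1.2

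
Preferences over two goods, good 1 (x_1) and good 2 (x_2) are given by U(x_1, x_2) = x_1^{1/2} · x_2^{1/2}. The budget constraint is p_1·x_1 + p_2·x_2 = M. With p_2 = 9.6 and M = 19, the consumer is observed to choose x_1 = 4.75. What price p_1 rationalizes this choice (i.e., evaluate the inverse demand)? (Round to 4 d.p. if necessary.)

p_1 = 2

The MRS is x_2/x_1. Set MRS = p_1/p_2.
So 0.5·p_2·x_2 = 0.5·p_1·x_1; combined with the budget, a share 0.5 of income goes to x_1.
Demand: x_1*(p_1,p_2,M) = 0.5·M/p_1 and x_2* = 0.5·M/p_2.
Set x_1* = 4.75 in the demand function and solve for p_1: p_1 = 2.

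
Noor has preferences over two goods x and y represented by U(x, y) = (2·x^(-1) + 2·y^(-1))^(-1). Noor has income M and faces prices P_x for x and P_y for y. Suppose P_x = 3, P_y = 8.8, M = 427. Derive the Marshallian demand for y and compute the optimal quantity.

y* = 30.6355

MU_x ∝ 2·x^(-2), MU_y ∝ 2·y^(-2), so MRS = (y/x)^(2) = P_x/P_y.
Solve for the ratio: y/x = [P_x/P_y]^(0.5).
With the ratio pinned down, the budget gives x* = M/(P_x + P_y·(y/x)) and y* = (y/x)·x*.
Numerically y/x = 0.583874, so x* = 427/(3 + 8.8·0.583874) = 52.4693 and y* = 0.583874·52.4693 = 30.6355.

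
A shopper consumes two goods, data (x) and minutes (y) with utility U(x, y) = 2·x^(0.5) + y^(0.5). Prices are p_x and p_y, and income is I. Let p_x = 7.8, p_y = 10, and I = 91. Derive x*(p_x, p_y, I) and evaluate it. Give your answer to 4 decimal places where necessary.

With the ratio pinned down, the budget gives x* = I/(p_x + p_y·(y/x)) and y* = (y/x)·x*.
Numerically y/x = 0.1521, so x* = 91/(7.8 + 10·0.1521) = 9.7629.

x* = 9.7629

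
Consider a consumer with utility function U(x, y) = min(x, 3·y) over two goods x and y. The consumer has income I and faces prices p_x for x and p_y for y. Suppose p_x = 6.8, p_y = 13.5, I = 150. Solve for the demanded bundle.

x* = 13.2743, y* = 4.4248

With perfect complements, no substitution: consume in ratio x:y = 3:1.
Budget: p_x·x + p_y·(1/3)·x = I, so (3·p_x + p_y)·x = 3·I.
Demand: x*(p_x,p_y,I) = 3·I/(3·p_x + p_y), y* = I/(3·p_x + p_y).
Here 3·6.8 + 13.5 = 33.9, giving x* = 13.2743 and y* = 4.4248.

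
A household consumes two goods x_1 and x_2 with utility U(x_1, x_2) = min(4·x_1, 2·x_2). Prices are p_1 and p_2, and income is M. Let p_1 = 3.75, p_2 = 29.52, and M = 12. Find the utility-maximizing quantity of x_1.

With perfect complements, no substitution: consume in ratio x_1:x_2 = 2:4.
Budget: p_1·x_1 + p_2·2·x_1 = M, so (2·p_1 + 4·p_2)·x_1 = 2·M.
Demand: x_1*(p_1,p_2,M) = 2·M/(2·p_1 + 4·p_2), x_2* = 4·M/(2·p_1 + 4·p_2).
Here 2·3.75 + 4·29.52 = 125.58, giving x_1* = 0.1911.

x_1* = 0.1911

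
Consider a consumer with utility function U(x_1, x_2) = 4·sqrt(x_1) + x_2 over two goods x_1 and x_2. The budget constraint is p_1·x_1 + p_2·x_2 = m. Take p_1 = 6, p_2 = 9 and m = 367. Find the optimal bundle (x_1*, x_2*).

Utility is quasi-linear in x_2; the FOC for x_1 is 2/√x_1 = p_1/p_2.
Solve: √x_1 = 2·p_2/p_1, so x_1*(p_1,p_2) = (2·p_2/p_1)², and x_2* = (m − p_1·x_1*)/p_2.
Plugging in: x_1* = (2·9/6)² = 9, x_2* = 34.7778.

x_1* = 9, x_2* = 34.7778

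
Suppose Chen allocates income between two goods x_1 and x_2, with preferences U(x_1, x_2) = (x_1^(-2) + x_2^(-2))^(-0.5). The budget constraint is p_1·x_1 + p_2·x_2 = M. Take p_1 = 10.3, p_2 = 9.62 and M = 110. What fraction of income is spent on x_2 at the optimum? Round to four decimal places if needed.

share on x_2 = 0.4886

Numerically x_2/x_1 = 1.023028, so x_1* = 110/(10.3 + 9.62·1.023028) = 5.4614 and x_2* = 1.023028·5.4614 = 5.5871.
Expenditure on x_2: 9.62·5.5871 = 53.7481; share = 0.4886.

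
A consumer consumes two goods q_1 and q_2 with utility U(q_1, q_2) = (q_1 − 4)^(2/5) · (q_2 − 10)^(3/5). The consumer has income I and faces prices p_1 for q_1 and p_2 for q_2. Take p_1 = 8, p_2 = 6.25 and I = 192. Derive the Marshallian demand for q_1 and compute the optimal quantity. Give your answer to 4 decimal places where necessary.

q_1* = 8.875

Let q_1' = q_1−4, q_2' = q_2−10. MRS = (2/3)·q_2'/q_1' = p_1/p_2.
After buying the subsistence bundle (4, 10), a share 0.4 of the remaining income goes to q_1: q_1* = 4 + 0.4·(I − 4p_1 − 10p_2)/p_1.
Discretionary income = 192 − 4·8 − 10·6.25 = 97.5; q_1* = 4 + 0.4·97.5/8 = 8.875.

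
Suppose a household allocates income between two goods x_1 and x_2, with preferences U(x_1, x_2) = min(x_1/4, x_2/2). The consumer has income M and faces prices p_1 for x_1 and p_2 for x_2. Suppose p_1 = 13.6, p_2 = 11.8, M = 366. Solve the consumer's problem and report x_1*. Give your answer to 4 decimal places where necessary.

Leontief preferences: the optimum is at the kink where x_1/4 = x_2/2, i.e. x_2 = (1/2)·x_1.
Budget: p_1·x_1 + p_2·(1/2)·x_1 = M, so (4·p_1 + 2·p_2)·x_1 = 4·M.
Demand: x_1*(p_1,p_2,M) = 4·M/(4·p_1 + 2·p_2), x_2* = 2·M/(4·p_1 + 2·p_2).
Here 4·13.6 + 2·11.8 = 78, giving x_1* = 18.7692.

x_1* = 18.7692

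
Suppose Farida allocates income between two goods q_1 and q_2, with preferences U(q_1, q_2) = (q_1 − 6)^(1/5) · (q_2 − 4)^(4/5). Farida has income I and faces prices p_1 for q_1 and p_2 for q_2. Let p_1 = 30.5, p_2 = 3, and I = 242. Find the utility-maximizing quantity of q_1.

Let q_1' = q_1−6, q_2' = q_2−4. MRS = (1/4)·q_2'/q_1' = p_1/p_2.
Substituting into the budget: q_1* = 6 + 0.2·(I − 6·p_1 − 4·p_2)/p_1, and q_2* = 4 + 0.8·(…)/p_2.
Discretionary income = 242 − 6·30.5 − 4·3 = 47; q_1* = 6 + 0.2·47/30.5 = 6.3082.

q_1* = 6.3082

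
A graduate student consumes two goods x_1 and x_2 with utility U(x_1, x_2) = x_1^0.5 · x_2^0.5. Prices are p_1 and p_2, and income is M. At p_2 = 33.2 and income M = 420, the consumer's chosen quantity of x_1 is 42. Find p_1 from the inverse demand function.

The MRS is x_2/x_1. Set MRS = p_1/p_2.
So 0.5·p_2·x_2 = 0.5·p_1·x_1; combined with the budget, a share 0.5 of income goes to x_1.
Demand: x_1*(p_1,p_2,M) = 0.5·M/p_1 and x_2* = 0.5·M/p_2.
Set x_1* = 42 in the demand function and solve for p_1: p_1 = 5.

p_1 = 5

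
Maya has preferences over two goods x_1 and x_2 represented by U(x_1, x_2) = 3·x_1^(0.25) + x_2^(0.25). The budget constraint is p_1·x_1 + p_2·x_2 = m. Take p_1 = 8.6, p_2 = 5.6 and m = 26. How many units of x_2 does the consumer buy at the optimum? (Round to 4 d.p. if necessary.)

MU_x_1 ∝ 3·x_1^(-0.75), MU_x_2 ∝ x_2^(-0.75), so MRS = 3·(x_2/x_1)^(0.75) = p_1/p_2.
Solve for the ratio: x_2/x_1 = [(1/3)·p_1/p_2]^(4/3).
With the ratio pinned down, the budget gives x_1* = m/(p_1 + p_2·(x_2/x_1)) and x_2* = (x_2/x_1)·x_1*.
Numerically x_2/x_1 = 0.409498, so x_1* = 26/(8.6 + 5.6·0.409498) = 2.3868 and x_2* = 0.409498·2.3868 = 0.9774.

x_2* = 0.9774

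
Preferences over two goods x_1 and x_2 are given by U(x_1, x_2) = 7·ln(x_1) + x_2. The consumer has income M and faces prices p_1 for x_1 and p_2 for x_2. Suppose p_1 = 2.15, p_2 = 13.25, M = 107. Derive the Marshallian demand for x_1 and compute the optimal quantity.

x_1* = 43.1395

Set MRS = p_1/p_2: (7/x_1)/1 = p_1/p_2.
So x_1*(p_1,p_2) = 7·p_2/p_1, independent of income; and x_2* = (M − 7·p_2)/p_2.
At the given prices: x_1* = 7·13.25/2.15 = 43.1395.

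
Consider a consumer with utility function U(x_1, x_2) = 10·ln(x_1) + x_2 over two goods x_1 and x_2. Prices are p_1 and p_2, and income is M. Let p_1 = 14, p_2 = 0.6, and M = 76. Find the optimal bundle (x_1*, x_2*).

MU_x_1 = 10/x_1, MU_x_2 = 1. Tangency: 10/x_1 = p_1/p_2.
So x_1*(p_1,p_2) = 10·p_2/p_1, independent of income; and x_2* = (M − 10·p_2)/p_2.
At the given prices: x_1* = 10·0.6/14 = 0.4286, and x_2* = 116.6667.

x_1* = 0.4286, x_2* = 116.6667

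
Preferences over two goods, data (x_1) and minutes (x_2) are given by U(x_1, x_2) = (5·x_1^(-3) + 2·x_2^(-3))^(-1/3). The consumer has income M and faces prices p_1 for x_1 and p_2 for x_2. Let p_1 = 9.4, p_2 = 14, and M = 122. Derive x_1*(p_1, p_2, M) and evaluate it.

MRS = MU_x_1/MU_x_2 = (5/2)·(x_2/x_1)^(4). Set equal to p_1/p_2.
Solve for the ratio: x_2/x_1 = [(2/5)·p_1/p_2]^(0.25).
With the ratio pinned down, the budget gives x_1* = M/(p_1 + p_2·(x_2/x_1)) and x_2* = (x_2/x_1)·x_1*.
Numerically x_2/x_1 = 0.719888, so x_1* = 122/(9.4 + 14·0.719888) = 6.2633.

x_1* = 6.2633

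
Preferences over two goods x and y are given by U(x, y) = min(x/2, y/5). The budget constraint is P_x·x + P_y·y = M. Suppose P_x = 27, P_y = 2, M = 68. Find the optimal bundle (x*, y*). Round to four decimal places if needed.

Leontief preferences: the optimum is at the kink where x/2 = y/5, i.e. y = (5/2)·x.
Budget: P_x·x + P_y·(5/2)·x = M, so (2·P_x + 5·P_y)·x = 2·M.
Demand: x*(P_x,P_y,M) = 2·M/(2·P_x + 5·P_y), y* = 5·M/(2·P_x + 5·P_y).
Here 2·27 + 5·2 = 64, giving x* = 2.125 and y* = 5.3125.

x* = 2.125, y* = 5.3125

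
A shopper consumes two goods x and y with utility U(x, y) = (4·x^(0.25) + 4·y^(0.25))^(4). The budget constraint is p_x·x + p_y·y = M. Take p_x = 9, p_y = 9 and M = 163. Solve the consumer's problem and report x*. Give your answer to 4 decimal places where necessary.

x* = 9.0556

MRS = MU_x/MU_y = (y/x)^(0.75). Set equal to p_x/p_y.
Hence y/x = (p_x/p_y)^(1/(0.75)), i.e. raised to the 4/3 power.
Substitute y = (y/x)·x into the budget: x* = M/(p_x + p_y·(y/x)).
Numerically y/x = 1, so x* = 163/(9 + 9·1) = 9.0556.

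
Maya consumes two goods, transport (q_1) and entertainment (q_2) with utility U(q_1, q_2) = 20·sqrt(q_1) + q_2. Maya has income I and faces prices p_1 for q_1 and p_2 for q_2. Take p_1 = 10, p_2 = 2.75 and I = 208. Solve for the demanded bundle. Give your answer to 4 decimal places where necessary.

Set MRS = p_1/p_2: 10·q_1^(−1/2) = p_1/p_2.
Solve: √q_1 = 10·p_2/p_1, so q_1*(p_1,p_2) = (10·p_2/p_1)², and q_2* = (I − p_1·q_1*)/p_2.
Plugging in: q_1* = (10·2.75/10)² = 7.5625, q_2* = 48.1364.

q_1* = 7.5625, q_2* = 48.1364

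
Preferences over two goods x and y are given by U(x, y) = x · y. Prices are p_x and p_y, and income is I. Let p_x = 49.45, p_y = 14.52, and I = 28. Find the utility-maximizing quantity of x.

Demand: x*(p_x,p_y,I) = 0.5·I/p_x and y* = 0.5·I/p_y.
At p_x=49.45, p_y=14.52, I=28: x* = 0.5·28/49.45 = 0.2831.

x* = 0.2831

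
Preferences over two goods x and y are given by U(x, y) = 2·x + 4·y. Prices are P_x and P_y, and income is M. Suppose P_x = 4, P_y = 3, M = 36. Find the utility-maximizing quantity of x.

x* = 0

Linear utility — the consumer picks whichever good has higher MU/price: 2/4 = 0.5 vs 4/3 = 1.3333.
y gives more utility per dollar, so spend all income on y: y* = M/P_y, x* = 0.
Numerically: x* = 0, y* = 12.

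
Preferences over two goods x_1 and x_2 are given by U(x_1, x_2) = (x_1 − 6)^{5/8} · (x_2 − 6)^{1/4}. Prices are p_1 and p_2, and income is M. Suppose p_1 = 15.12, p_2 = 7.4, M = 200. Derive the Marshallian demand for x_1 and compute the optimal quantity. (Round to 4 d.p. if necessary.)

MRS = (5/2)·(x_2−6)/(x_1−6). Tangency with p_1/p_2 gives x_2−6 = (2/5)·(p_1/p_2)·(x_1−6).
After buying the subsistence bundle (6, 6), a share 5/7 of the remaining income goes to x_1: x_1* = 6 + 5/7·(M − 6p_1 − 6p_2)/p_1.
Discretionary income = 200 − 6·15.12 − 6·7.4 = 64.88; x_1* = 6 + 5/7·64.88/15.12 = 9.065.

x_1* = 9.065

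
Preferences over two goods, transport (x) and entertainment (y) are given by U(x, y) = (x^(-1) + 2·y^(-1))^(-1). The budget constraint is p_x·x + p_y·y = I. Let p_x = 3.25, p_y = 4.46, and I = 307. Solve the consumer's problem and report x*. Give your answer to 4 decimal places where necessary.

Substitute y = (y/x)·x into the budget: x* = I/(p_x + p_y·(y/x)).
Numerically y/x = 1.207228, so x* = 307/(3.25 + 4.46·1.207228) = 35.5561.

x* = 35.5561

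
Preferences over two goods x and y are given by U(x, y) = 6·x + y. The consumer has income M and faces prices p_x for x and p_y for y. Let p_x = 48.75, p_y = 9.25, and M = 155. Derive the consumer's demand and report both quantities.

Linear utility — the consumer picks whichever good has higher MU/price: 6/48.75 = 0.1231 vs 1/9.25 = 0.1081.
x gives more utility per dollar, so spend all income on x: x* = M/p_x, y* = 0.
Numerically: x* = 3.1795, y* = 0.

x* = 3.1795, y* = 0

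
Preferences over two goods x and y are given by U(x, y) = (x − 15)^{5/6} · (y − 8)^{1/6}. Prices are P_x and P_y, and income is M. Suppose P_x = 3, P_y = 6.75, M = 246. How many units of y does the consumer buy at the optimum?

y* = 11.6296

This is Cobb-Douglas in (x−15, y−8): tangency gives 5/6·P_y·(y−8) = 1/6·P_x·(x−15).
After buying the subsistence bundle (15, 8), a share 5/6 of the remaining income goes to x: x* = 15 + 5/6·(M − 15P_x − 8P_y)/P_x.
Discretionary income = 246 − 15·3 − 8·6.75 = 147; y* = 8 + 1/6·147/6.75 = 11.6296.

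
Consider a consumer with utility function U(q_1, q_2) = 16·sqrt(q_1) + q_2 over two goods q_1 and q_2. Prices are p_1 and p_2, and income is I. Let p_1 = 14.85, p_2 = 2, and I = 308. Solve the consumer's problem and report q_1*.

Set MRS = p_1/p_2: 8·q_1^(−1/2) = p_1/p_2.
Thus q_1* = (8·p_2/p_1)² — independent of I — with the rest of income spent on q_2.
Plugging in: q_1* = (8·2/14.85)² = 1.1609.

q_1* = 1.1609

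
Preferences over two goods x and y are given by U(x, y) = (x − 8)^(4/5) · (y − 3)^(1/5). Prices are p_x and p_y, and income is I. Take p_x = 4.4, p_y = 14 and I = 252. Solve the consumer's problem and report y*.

Discretionary income = 252 − 8·4.4 − 3·14 = 174.8; y* = 3 + 0.2·174.8/14 = 5.4971.

y* = 5.4971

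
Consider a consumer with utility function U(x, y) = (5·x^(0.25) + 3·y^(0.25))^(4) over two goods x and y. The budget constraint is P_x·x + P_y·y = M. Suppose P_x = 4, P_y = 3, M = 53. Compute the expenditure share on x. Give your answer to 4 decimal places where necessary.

share on x = 0.6423

Numerically y/x = 0.742654, so x* = 53/(4 + 3·0.742654) = 8.51 and y* = 0.742654·8.51 = 6.32.
Expenditure on x: 4·8.51 = 34.04; share = 0.6423.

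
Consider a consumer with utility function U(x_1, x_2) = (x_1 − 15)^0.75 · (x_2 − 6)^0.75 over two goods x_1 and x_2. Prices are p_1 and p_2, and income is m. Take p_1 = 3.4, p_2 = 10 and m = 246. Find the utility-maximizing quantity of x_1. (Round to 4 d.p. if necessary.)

x_1* = 34.8529

This is Cobb-Douglas in (x_1−15, x_2−6): tangency gives 0.75·p_2·(x_2−6) = 0.75·p_1·(x_1−15).
After buying the subsistence bundle (15, 6), a share 0.5 of the remaining income goes to x_1: x_1* = 15 + 0.5·(m − 15p_1 − 6p_2)/p_1.
Discretionary income = 246 − 15·3.4 − 6·10 = 135; x_1* = 15 + 0.5·135/3.4 = 34.8529.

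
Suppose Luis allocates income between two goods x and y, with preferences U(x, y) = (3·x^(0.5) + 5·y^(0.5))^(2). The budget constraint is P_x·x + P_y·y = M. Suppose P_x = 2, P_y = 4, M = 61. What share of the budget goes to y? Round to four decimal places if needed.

share on y = 0.5814

From the CES first-order condition, (3/5)·(y/x)^(0.5) = P_x/P_y.
Hence y/x = ((5/3)·P_x/P_y)^(1/(0.5)), i.e. raised to the 2 power.
Substitute y = (y/x)·x into the budget: x* = M/(P_x + P_y·(y/x)).
Numerically y/x = 0.694444, so x* = 61/(2 + 4·0.694444) = 12.7674 and y* = 0.694444·12.7674 = 8.8663.
Expenditure on y: 4·8.8663 = 35.4651; share = 0.5814.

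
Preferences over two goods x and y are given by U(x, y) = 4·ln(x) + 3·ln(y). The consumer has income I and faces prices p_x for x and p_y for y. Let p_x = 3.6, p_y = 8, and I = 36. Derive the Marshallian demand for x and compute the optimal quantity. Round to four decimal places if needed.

Demand: x*(p_x,p_y,I) = 4/7·I/p_x and y* = 3/7·I/p_y.
At p_x=3.6, p_y=8, I=36: x* = 4/7·36/3.6 = 5.7143.

x* = 5.7143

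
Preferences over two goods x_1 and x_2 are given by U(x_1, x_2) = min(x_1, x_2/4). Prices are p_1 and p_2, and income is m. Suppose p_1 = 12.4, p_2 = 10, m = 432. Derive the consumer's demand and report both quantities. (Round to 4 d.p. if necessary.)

Demand: x_1*(p_1,p_2,m) = m/(p_1 + 4·p_2), x_2* = 4·m/(p_1 + 4·p_2).
Here 12.4 + 4·10 = 52.4, giving x_1* = 8.2443 and x_2* = 32.9771.

x_1* = 8.2443, x_2* = 32.9771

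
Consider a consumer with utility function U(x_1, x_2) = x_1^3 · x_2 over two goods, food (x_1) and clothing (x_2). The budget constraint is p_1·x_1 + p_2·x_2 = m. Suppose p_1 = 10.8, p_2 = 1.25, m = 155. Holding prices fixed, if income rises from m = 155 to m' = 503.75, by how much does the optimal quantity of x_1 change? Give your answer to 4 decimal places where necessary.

The MRS is 3·x_2/x_1. Set MRS = p_1/p_2.
So 3·p_2·x_2 = p_1·x_1; combined with the budget, a share 0.75 of income goes to x_1.
Demand: x_1*(p_1,p_2,m) = 0.75·m/p_1 and x_2* = 0.25·m/p_2.
At p_1=10.8, p_2=1.25, m=155: x_1* = 0.75·155/10.8 = 10.7639.
At m' = 503.75: x_1* = 34.9826. Change: 34.9826 − 10.7639 = 24.2187.

Δx_1* = 24.2187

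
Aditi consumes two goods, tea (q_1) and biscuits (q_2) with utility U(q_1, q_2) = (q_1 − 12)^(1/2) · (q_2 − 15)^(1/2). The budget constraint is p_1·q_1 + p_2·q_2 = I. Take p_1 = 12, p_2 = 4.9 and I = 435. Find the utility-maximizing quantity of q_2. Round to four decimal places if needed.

MRS = (q_2−15)/(q_1−12). Tangency with p_1/p_2 gives q_2−15 = (p_1/p_2)·(q_1−12).
Substituting into the budget: q_1* = 12 + 0.5·(I − 12·p_1 − 15·p_2)/p_1, and q_2* = 15 + 0.5·(…)/p_2.
Discretionary income = 435 − 12·12 − 15·4.9 = 217.5; q_2* = 15 + 0.5·217.5/4.9 = 37.1939.

q_2* = 37.1939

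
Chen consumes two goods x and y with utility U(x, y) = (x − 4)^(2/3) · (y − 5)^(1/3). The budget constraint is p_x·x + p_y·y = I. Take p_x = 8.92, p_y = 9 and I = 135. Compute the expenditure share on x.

After buying the subsistence bundle (4, 5), a share 2/3 of the remaining income goes to x: x* = 4 + 2/3·(I − 4p_x − 5p_y)/p_x.
Discretionary income = 135 − 4·8.92 − 5·9 = 54.32; x* = 4 + 2/3·54.32/8.92 = 8.0598; y* = 5 + 1/3·54.32/9 = 7.0119.
Expenditure on x: 8.92·8.0598 = 71.8933; share = 0.5325.

share on x = 0.5325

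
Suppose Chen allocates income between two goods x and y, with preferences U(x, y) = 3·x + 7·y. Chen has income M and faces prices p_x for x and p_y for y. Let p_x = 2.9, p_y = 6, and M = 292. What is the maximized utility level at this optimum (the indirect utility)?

Perfect substitutes: compare marginal utility per dollar. 3/p_x vs 7/p_y → 1.0345 vs 1.1667.
y gives more utility per dollar, so spend all income on y: y* = M/p_y, x* = 0.
Numerically: x* = 0, y* = 48.6667.
Utility at the optimum: U(0, 48.6667) = 340.6667.

V = 340.6667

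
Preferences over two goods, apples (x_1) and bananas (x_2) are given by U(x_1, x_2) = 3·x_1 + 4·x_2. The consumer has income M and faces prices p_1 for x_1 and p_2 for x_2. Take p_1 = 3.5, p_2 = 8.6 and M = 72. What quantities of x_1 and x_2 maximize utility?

Perfect substitutes: compare marginal utility per dollar. 3/p_1 vs 4/p_2 → 0.8571 vs 0.4651.
x_1 gives more utility per dollar, so spend all income on x_1: x_1* = M/p_1, x_2* = 0.
Numerically: x_1* = 20.5714, x_2* = 0.

x_1* = 20.5714, x_2* = 0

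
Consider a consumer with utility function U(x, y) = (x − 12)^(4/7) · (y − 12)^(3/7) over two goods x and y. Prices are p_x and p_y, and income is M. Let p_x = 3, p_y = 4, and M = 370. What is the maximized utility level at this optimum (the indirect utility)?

After buying the subsistence bundle (12, 12), a share 4/7 of the remaining income goes to x: x* = 12 + 4/7·(M − 12p_x − 12p_y)/p_x.
Discretionary income = 370 − 12·3 − 12·4 = 286; x* = 12 + 4/7·286/3 = 66.4762; y* = 12 + 3/7·286/4 = 42.6429.
Utility at the optimum: U(66.4762, 42.6429) = 42.5712.

V = 42.5712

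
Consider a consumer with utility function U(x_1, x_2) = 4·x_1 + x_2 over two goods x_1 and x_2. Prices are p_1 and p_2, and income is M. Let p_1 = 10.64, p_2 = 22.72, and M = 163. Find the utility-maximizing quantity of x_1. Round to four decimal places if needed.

x_1* = 15.3195

Perfect substitutes: compare marginal utility per dollar. 4/p_1 vs 1/p_2 → 0.3759 vs 0.044.
x_1 gives more utility per dollar, so spend all income on x_1: x_1* = M/p_1, x_2* = 0.
Numerically: x_1* = 15.3195, x_2* = 0.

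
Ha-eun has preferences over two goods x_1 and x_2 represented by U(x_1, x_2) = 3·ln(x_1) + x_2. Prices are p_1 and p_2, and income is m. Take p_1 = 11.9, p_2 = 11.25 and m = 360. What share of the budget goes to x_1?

MU_x_1 = 3/x_1, MU_x_2 = 1. Tangency: 3/x_1 = p_1/p_2.
So x_1*(p_1,p_2) = 3·p_2/p_1, independent of income; and x_2* = (m − 3·p_2)/p_2.
At the given prices: x_1* = 3·11.25/11.9 = 2.8361, and x_2* = 29.
Expenditure on x_1: 11.9·2.8361 = 33.75; share = 0.0938.

share on x_1 = 0.0938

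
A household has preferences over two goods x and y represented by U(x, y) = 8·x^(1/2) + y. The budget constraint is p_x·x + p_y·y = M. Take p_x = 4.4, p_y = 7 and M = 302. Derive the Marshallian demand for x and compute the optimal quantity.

Utility is quasi-linear in y; the FOC for x is 4/√x = p_x/p_y.
Solve: √x = 4·p_y/p_x, so x*(p_x,p_y) = (4·p_y/p_x)², and y* = (M − p_x·x*)/p_y.
Plugging in: x* = (4·7/4.4)² = 40.4959.

x* = 40.4959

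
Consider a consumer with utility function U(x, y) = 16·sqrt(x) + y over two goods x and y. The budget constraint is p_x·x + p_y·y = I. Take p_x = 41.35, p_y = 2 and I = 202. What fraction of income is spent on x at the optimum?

share on x = 0.0306

Plugging in: x* = (8·2/41.35)² = 0.1497, y* = 97.9045.
Expenditure on x: 41.35·0.1497 = 6.1911; share = 0.0306.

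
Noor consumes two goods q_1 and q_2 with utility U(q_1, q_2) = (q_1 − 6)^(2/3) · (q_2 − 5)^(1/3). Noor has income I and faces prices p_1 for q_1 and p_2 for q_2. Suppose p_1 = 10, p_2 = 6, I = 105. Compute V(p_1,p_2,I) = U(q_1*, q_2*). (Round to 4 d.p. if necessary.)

Let q_1' = q_1−6, q_2' = q_2−5. MRS = 2·q_2'/q_1' = p_1/p_2.
After buying the subsistence bundle (6, 5), a share 2/3 of the remaining income goes to q_1: q_1* = 6 + 2/3·(I − 6p_1 − 5p_2)/p_1.
Discretionary income = 105 − 6·10 − 5·6 = 15; q_1* = 6 + 2/3·15/10 = 7; q_2* = 5 + 1/3·15/6 = 5.8333.
Utility at the optimum: U(7, 5.8333) = 0.941.

V = 0.941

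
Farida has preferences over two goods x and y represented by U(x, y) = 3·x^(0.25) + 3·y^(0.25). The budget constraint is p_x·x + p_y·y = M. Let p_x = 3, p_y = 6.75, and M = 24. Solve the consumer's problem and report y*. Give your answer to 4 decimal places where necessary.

From the CES first-order condition, (y/x)^(0.75) = p_x/p_y.
Hence y/x = (p_x/p_y)^(1/(0.75)), i.e. raised to the 4/3 power.
Substitute y = (y/x)·x into the budget: x* = M/(p_x + p_y·(y/x)).
Numerically y/x = 0.339175, so x* = 24/(3 + 6.75·0.339175) = 4.5374 and y* = 0.339175·4.5374 = 1.539.

y* = 1.539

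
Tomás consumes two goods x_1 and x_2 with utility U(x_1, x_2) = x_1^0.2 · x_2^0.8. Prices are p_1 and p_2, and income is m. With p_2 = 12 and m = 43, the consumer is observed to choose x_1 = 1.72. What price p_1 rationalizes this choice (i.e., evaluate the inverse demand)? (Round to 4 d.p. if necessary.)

p_1 = 5

Tangency: MRS = (1/4)·x_2/x_1 = p_1/p_2.
Rearranging, p_2·x_2 = 4·p_1·x_1. Substituting into the budget gives p_1·x_1·(1 + 4) = m.
Demand: x_1*(p_1,p_2,m) = 0.2·m/p_1 and x_2* = 0.8·m/p_2.
Set x_1* = 1.72 in the demand function and solve for p_1: p_1 = 5.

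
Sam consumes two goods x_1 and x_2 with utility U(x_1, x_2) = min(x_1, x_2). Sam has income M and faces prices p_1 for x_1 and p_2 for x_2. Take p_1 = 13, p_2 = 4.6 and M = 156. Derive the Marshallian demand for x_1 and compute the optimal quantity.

Demand: x_1*(p_1,p_2,M) = M/(p_1 + p_2), x_2* = M/(p_1 + p_2).
Here 13 + 4.6 = 17.6, giving x_1* = 8.8636.

x_1* = 8.8636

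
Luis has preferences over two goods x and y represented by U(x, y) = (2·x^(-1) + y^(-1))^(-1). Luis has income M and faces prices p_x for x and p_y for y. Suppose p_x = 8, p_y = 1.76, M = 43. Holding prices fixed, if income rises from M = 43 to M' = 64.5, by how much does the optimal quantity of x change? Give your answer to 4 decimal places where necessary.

MRS = MU_x/MU_y = 2·(y/x)^(2). Set equal to p_x/p_y.
Hence y/x = ((1/2)·p_x/p_y)^(1/(2)), i.e. raised to the 0.5 power.
With the ratio pinned down, the budget gives x* = M/(p_x + p_y·(y/x)) and y* = (y/x)·x*.
Numerically y/x = 1.507557, so x* = 43/(8 + 1.76·1.507557) = 4.0363.
At M' = 64.5: x* = 6.0545. Change: 6.0545 − 4.0363 = 2.0182.

Δx* = 2.0182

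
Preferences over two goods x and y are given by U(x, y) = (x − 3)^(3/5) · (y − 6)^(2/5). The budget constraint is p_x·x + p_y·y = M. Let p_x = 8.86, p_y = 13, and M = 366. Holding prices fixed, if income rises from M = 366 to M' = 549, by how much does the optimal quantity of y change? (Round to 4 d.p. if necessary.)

Δy* = 5.6308

Let x' = x−3, y' = y−6. MRS = (3/2)·y'/x' = p_x/p_y.
Substituting into the budget: x* = 3 + 0.6·(M − 3·p_x − 6·p_y)/p_x, and y* = 6 + 0.4·(…)/p_y.
Discretionary income = 366 − 3·8.86 − 6·13 = 261.42; y* = 6 + 0.4·261.42/13 = 14.0437.
At M' = 549: y* = 19.6745. Change: 19.6745 − 14.0437 = 5.6308.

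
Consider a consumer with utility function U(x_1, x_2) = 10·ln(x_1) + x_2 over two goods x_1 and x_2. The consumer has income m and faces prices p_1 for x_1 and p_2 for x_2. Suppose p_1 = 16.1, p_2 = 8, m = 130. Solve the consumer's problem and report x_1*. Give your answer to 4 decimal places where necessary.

MU_x_1 = 10/x_1, MU_x_2 = 1. Tangency: 10/x_1 = p_1/p_2.
So x_1*(p_1,p_2) = 10·p_2/p_1, independent of income; and x_2* = (m − 10·p_2)/p_2.
At the given prices: x_1* = 10·8/16.1 = 4.9689.

x_1* = 4.9689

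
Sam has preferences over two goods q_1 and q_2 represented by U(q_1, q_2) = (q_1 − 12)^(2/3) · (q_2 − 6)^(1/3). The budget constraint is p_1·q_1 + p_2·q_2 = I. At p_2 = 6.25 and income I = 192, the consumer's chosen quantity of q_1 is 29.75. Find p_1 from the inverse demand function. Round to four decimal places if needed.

This is Cobb-Douglas in (q_1−12, q_2−6): tangency gives 2/3·p_2·(q_2−6) = 1/3·p_1·(q_1−12).
After buying the subsistence bundle (12, 6), a share 2/3 of the remaining income goes to q_1: q_1* = 12 + 2/3·(I − 12p_1 − 6p_2)/p_1.
Set q_1* = 29.75 in the demand function and solve for p_1: p_1 = 4.

p_1 = 4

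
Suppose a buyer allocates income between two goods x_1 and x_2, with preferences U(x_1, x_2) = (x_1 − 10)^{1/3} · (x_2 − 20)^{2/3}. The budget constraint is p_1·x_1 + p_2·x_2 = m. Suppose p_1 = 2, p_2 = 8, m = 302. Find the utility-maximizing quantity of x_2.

After buying the subsistence bundle (10, 20), a share 1/3 of the remaining income goes to x_1: x_1* = 10 + 1/3·(m − 10p_1 − 20p_2)/p_1.
Discretionary income = 302 − 10·2 − 20·8 = 122; x_2* = 20 + 2/3·122/8 = 30.1667.

x_2* = 30.1667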